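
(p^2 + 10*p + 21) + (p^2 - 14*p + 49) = 2*p^2 - 4*p + 70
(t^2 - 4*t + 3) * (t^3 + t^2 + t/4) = t^5 - 3*t^4 - 3*t^3/4 + 2*t^2 + 3*t/4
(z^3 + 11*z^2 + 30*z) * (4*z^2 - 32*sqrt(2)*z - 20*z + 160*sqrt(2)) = 4*z^5 - 32*sqrt(2)*z^4 + 24*z^4 - 192*sqrt(2)*z^3 - 100*z^3 - 600*z^2 + 800*sqrt(2)*z^2 + 4800*sqrt(2)*z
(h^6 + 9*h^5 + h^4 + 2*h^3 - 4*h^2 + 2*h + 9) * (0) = 0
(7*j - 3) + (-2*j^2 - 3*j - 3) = -2*j^2 + 4*j - 6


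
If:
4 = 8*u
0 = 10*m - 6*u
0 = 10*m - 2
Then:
No Solution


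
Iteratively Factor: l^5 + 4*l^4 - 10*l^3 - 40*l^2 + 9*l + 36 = (l + 4)*(l^4 - 10*l^2 + 9) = (l - 1)*(l + 4)*(l^3 + l^2 - 9*l - 9) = (l - 3)*(l - 1)*(l + 4)*(l^2 + 4*l + 3) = (l - 3)*(l - 1)*(l + 3)*(l + 4)*(l + 1)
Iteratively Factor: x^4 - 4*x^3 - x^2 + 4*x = (x - 4)*(x^3 - x) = (x - 4)*(x + 1)*(x^2 - x) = x*(x - 4)*(x + 1)*(x - 1)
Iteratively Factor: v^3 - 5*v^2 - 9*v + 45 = (v - 5)*(v^2 - 9) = (v - 5)*(v + 3)*(v - 3)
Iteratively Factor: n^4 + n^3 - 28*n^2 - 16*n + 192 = (n + 4)*(n^3 - 3*n^2 - 16*n + 48) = (n - 4)*(n + 4)*(n^2 + n - 12) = (n - 4)*(n - 3)*(n + 4)*(n + 4)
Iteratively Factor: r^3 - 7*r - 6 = (r + 2)*(r^2 - 2*r - 3) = (r + 1)*(r + 2)*(r - 3)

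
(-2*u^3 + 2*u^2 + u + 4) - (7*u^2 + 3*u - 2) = -2*u^3 - 5*u^2 - 2*u + 6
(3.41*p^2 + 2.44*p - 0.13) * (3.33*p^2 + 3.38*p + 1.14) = 11.3553*p^4 + 19.651*p^3 + 11.7017*p^2 + 2.3422*p - 0.1482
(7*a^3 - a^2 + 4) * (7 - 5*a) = -35*a^4 + 54*a^3 - 7*a^2 - 20*a + 28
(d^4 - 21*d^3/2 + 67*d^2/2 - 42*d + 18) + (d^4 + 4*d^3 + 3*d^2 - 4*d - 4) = 2*d^4 - 13*d^3/2 + 73*d^2/2 - 46*d + 14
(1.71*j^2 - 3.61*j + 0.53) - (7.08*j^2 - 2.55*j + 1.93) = -5.37*j^2 - 1.06*j - 1.4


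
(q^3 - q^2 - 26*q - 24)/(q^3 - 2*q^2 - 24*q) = (q + 1)/q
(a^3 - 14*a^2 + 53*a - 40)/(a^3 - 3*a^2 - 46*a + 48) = (a - 5)/(a + 6)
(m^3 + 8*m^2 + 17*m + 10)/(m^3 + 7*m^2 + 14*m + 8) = (m + 5)/(m + 4)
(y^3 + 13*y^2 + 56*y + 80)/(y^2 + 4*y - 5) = (y^2 + 8*y + 16)/(y - 1)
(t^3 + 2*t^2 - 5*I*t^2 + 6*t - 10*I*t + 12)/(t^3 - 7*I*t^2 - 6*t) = (t^2 + t*(2 + I) + 2*I)/(t*(t - I))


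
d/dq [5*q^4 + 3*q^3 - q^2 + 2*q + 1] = 20*q^3 + 9*q^2 - 2*q + 2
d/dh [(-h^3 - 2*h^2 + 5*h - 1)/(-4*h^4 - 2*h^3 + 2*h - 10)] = (-h^6 - 4*h^5 + 14*h^4 + 5*h^2 + 10*h - 12)/(4*h^8 + 4*h^7 + h^6 - 4*h^5 + 18*h^4 + 10*h^3 + h^2 - 10*h + 25)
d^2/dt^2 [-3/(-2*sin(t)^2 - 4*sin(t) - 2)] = 3*(3 - 2*sin(t))/(sin(t) + 1)^3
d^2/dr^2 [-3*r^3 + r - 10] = -18*r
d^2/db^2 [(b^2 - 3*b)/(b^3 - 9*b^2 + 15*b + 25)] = 2*(b^4 + b^3 + 21*b^2 - 53*b + 70)/(b^7 - 17*b^6 + 93*b^5 - 109*b^4 - 445*b^3 + 525*b^2 + 1375*b + 625)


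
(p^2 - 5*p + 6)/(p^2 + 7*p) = (p^2 - 5*p + 6)/(p*(p + 7))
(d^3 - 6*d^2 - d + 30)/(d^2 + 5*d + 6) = (d^2 - 8*d + 15)/(d + 3)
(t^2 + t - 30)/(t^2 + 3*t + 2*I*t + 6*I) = (t^2 + t - 30)/(t^2 + t*(3 + 2*I) + 6*I)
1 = 1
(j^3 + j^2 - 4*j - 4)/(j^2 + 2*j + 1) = (j^2 - 4)/(j + 1)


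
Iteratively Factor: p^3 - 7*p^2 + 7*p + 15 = (p + 1)*(p^2 - 8*p + 15) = (p - 3)*(p + 1)*(p - 5)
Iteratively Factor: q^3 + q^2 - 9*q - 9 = (q + 3)*(q^2 - 2*q - 3) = (q - 3)*(q + 3)*(q + 1)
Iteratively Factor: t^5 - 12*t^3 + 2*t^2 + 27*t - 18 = (t - 3)*(t^4 + 3*t^3 - 3*t^2 - 7*t + 6) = (t - 3)*(t - 1)*(t^3 + 4*t^2 + t - 6) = (t - 3)*(t - 1)*(t + 3)*(t^2 + t - 2) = (t - 3)*(t - 1)*(t + 2)*(t + 3)*(t - 1)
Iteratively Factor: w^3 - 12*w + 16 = (w + 4)*(w^2 - 4*w + 4) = (w - 2)*(w + 4)*(w - 2)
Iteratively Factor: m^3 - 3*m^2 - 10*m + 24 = (m - 4)*(m^2 + m - 6) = (m - 4)*(m - 2)*(m + 3)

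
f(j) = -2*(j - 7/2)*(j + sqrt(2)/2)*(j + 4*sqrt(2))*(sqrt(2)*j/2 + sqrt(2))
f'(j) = -sqrt(2)*(j - 7/2)*(j + sqrt(2)/2)*(j + 4*sqrt(2)) - 2*(j - 7/2)*(j + sqrt(2)/2)*(sqrt(2)*j/2 + sqrt(2)) - 2*(j - 7/2)*(j + 4*sqrt(2))*(sqrt(2)*j/2 + sqrt(2)) - 2*(j + sqrt(2)/2)*(j + 4*sqrt(2))*(sqrt(2)*j/2 + sqrt(2)) = -4*sqrt(2)*j^3 - 27*j^2 + 9*sqrt(2)*j^2/2 + 6*sqrt(2)*j + 27*j + 6*sqrt(2) + 63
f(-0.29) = 20.52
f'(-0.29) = 59.60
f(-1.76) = -7.33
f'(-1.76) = -24.05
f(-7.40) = -971.14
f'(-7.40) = 971.16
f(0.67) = 93.10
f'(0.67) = 84.30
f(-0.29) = 20.52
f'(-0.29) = 59.60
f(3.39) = 31.08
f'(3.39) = -265.75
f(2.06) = 176.55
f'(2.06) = 7.56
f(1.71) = 167.23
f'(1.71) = 43.54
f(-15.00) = -45419.60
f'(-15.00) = 13987.98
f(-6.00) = -97.60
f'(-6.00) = 337.56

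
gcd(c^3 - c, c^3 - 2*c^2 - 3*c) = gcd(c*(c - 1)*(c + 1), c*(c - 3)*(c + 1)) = c^2 + c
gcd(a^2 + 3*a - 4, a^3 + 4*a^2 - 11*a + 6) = a - 1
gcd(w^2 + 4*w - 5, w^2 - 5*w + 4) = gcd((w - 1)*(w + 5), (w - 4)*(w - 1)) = w - 1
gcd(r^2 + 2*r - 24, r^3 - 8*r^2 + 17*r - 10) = 1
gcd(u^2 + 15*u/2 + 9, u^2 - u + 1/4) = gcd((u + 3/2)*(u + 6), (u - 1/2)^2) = 1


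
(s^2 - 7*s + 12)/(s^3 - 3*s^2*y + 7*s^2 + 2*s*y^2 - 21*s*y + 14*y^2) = (s^2 - 7*s + 12)/(s^3 - 3*s^2*y + 7*s^2 + 2*s*y^2 - 21*s*y + 14*y^2)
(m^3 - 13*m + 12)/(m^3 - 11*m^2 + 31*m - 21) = (m + 4)/(m - 7)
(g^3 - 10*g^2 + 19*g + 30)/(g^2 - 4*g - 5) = g - 6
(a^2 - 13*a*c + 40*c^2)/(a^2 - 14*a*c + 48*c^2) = (a - 5*c)/(a - 6*c)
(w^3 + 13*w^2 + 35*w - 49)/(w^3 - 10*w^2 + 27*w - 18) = (w^2 + 14*w + 49)/(w^2 - 9*w + 18)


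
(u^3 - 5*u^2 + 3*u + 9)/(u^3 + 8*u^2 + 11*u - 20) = (u^3 - 5*u^2 + 3*u + 9)/(u^3 + 8*u^2 + 11*u - 20)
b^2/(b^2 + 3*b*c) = b/(b + 3*c)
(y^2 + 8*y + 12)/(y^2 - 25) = (y^2 + 8*y + 12)/(y^2 - 25)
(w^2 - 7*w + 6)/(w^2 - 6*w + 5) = (w - 6)/(w - 5)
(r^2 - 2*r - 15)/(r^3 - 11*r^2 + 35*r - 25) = (r + 3)/(r^2 - 6*r + 5)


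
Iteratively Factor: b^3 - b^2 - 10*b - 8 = (b + 2)*(b^2 - 3*b - 4) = (b + 1)*(b + 2)*(b - 4)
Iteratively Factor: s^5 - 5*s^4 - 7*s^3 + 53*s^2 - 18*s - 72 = (s + 1)*(s^4 - 6*s^3 - s^2 + 54*s - 72) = (s - 3)*(s + 1)*(s^3 - 3*s^2 - 10*s + 24) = (s - 3)*(s + 1)*(s + 3)*(s^2 - 6*s + 8) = (s - 3)*(s - 2)*(s + 1)*(s + 3)*(s - 4)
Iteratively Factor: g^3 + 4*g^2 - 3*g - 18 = (g - 2)*(g^2 + 6*g + 9) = (g - 2)*(g + 3)*(g + 3)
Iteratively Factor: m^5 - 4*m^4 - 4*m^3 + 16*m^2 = (m - 2)*(m^4 - 2*m^3 - 8*m^2) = (m - 4)*(m - 2)*(m^3 + 2*m^2) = (m - 4)*(m - 2)*(m + 2)*(m^2) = m*(m - 4)*(m - 2)*(m + 2)*(m)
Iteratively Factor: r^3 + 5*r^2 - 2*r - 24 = (r + 4)*(r^2 + r - 6) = (r - 2)*(r + 4)*(r + 3)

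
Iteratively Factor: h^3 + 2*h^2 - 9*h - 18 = (h + 3)*(h^2 - h - 6) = (h - 3)*(h + 3)*(h + 2)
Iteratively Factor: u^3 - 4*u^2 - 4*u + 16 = (u - 2)*(u^2 - 2*u - 8) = (u - 2)*(u + 2)*(u - 4)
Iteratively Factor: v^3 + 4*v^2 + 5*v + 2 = (v + 1)*(v^2 + 3*v + 2) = (v + 1)*(v + 2)*(v + 1)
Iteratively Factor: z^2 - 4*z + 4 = (z - 2)*(z - 2)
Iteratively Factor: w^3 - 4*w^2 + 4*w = (w)*(w^2 - 4*w + 4) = w*(w - 2)*(w - 2)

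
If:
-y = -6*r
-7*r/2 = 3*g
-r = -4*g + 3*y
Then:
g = 0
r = 0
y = 0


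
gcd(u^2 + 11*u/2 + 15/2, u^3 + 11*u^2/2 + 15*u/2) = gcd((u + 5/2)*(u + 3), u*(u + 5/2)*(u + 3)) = u^2 + 11*u/2 + 15/2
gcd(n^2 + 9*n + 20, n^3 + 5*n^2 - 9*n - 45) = n + 5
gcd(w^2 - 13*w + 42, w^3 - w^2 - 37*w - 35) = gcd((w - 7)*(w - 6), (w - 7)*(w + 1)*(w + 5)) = w - 7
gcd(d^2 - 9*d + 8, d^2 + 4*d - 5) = d - 1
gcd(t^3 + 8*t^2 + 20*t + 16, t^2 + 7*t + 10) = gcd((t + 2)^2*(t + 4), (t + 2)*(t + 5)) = t + 2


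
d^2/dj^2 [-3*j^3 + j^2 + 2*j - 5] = 2 - 18*j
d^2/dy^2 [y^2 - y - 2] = 2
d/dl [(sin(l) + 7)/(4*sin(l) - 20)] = -3*cos(l)/(sin(l) - 5)^2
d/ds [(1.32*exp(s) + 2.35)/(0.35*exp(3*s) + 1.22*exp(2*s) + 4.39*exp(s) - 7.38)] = (-(1.32*exp(s) + 2.35)*(1.05*exp(2*s) + 2.44*exp(s) + 4.39) + 0.462*exp(3*s) + 1.6104*exp(2*s) + 5.7948*exp(s) - 9.7416)*exp(s)/(0.35*exp(3*s) + 1.22*exp(2*s) + 4.39*exp(s) - 7.38)^2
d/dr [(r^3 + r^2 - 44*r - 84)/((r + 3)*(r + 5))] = (r^4 + 16*r^3 + 97*r^2 + 198*r + 12)/(r^4 + 16*r^3 + 94*r^2 + 240*r + 225)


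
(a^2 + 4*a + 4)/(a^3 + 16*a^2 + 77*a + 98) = (a + 2)/(a^2 + 14*a + 49)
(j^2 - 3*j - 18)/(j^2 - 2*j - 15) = (j - 6)/(j - 5)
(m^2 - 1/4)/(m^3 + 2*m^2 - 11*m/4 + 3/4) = (2*m + 1)/(2*m^2 + 5*m - 3)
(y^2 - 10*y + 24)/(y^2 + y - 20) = (y - 6)/(y + 5)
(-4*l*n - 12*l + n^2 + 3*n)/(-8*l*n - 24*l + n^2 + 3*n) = (4*l - n)/(8*l - n)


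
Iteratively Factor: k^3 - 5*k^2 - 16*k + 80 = (k - 5)*(k^2 - 16) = (k - 5)*(k - 4)*(k + 4)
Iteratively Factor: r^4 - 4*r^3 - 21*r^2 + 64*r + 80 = (r - 4)*(r^3 - 21*r - 20) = (r - 5)*(r - 4)*(r^2 + 5*r + 4) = (r - 5)*(r - 4)*(r + 4)*(r + 1)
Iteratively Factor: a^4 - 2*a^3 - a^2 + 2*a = (a + 1)*(a^3 - 3*a^2 + 2*a) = a*(a + 1)*(a^2 - 3*a + 2) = a*(a - 1)*(a + 1)*(a - 2)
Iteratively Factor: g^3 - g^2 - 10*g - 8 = (g - 4)*(g^2 + 3*g + 2) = (g - 4)*(g + 1)*(g + 2)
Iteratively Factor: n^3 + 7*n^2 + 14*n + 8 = (n + 4)*(n^2 + 3*n + 2) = (n + 2)*(n + 4)*(n + 1)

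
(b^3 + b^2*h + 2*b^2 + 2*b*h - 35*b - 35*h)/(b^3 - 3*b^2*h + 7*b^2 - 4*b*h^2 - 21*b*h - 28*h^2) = (b - 5)/(b - 4*h)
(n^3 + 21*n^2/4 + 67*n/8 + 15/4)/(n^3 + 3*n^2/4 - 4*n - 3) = (n + 5/2)/(n - 2)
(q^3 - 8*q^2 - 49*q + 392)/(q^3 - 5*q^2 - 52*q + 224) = (q - 7)/(q - 4)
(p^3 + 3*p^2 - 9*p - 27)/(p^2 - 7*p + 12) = (p^2 + 6*p + 9)/(p - 4)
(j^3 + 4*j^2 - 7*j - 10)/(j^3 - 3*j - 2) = (j + 5)/(j + 1)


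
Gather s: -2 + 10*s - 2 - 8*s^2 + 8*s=-8*s^2 + 18*s - 4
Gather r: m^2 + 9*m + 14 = m^2 + 9*m + 14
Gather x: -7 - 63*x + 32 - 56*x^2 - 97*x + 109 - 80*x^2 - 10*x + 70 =-136*x^2 - 170*x + 204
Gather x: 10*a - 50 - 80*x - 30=10*a - 80*x - 80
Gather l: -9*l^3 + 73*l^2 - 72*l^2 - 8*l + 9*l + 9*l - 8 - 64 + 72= -9*l^3 + l^2 + 10*l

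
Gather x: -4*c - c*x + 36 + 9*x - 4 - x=-4*c + x*(8 - c) + 32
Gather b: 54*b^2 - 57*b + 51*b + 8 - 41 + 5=54*b^2 - 6*b - 28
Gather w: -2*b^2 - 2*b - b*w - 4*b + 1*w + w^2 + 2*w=-2*b^2 - 6*b + w^2 + w*(3 - b)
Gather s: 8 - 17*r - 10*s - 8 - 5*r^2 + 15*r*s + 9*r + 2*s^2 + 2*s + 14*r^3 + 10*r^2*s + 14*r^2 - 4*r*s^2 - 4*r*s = 14*r^3 + 9*r^2 - 8*r + s^2*(2 - 4*r) + s*(10*r^2 + 11*r - 8)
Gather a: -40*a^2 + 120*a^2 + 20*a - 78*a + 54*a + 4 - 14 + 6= 80*a^2 - 4*a - 4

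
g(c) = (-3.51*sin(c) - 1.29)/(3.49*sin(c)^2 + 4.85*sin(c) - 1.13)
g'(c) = (-6.98*sin(c)*cos(c) - 4.85*cos(c))*(-3.51*sin(c) - 1.29)/(3.49*sin(c)^2 + 4.85*sin(c) - 1.13)^2 - 3.51*cos(c)/(3.49*sin(c)^2 + 4.85*sin(c) - 1.13) = (12.2499*sin(c)^2 + 9.0042*sin(c) + 10.2228)*cos(c)/(12.1801*sin(c)^4 + 33.853*sin(c)^3 + 15.6351*sin(c)^2 - 10.961*sin(c) + 1.2769)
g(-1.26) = -0.79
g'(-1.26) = 0.58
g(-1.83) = -0.82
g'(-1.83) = -0.51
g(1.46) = -0.67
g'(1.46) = 0.07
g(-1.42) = -0.87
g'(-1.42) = 0.32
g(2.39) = -0.97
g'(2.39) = -1.11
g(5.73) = -0.20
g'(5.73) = 1.02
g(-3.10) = 0.86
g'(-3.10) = -5.61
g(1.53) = -0.67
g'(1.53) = 0.02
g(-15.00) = -0.35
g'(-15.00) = -0.92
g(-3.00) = 0.46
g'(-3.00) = -2.99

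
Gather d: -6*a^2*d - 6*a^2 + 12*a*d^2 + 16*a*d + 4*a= -6*a^2 + 12*a*d^2 + 4*a + d*(-6*a^2 + 16*a)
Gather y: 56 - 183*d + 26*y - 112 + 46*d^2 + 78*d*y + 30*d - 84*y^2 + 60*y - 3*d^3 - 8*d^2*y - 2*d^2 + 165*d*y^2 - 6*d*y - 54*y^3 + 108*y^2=-3*d^3 + 44*d^2 - 153*d - 54*y^3 + y^2*(165*d + 24) + y*(-8*d^2 + 72*d + 86) - 56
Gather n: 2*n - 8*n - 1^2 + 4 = 3 - 6*n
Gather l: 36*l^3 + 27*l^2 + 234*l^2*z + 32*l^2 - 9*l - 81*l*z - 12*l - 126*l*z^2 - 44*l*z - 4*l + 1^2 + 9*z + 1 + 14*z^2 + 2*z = 36*l^3 + l^2*(234*z + 59) + l*(-126*z^2 - 125*z - 25) + 14*z^2 + 11*z + 2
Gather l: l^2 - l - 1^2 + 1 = l^2 - l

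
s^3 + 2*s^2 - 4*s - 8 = (s - 2)*(s + 2)^2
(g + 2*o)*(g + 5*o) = g^2 + 7*g*o + 10*o^2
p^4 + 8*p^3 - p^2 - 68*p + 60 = (p - 2)*(p - 1)*(p + 5)*(p + 6)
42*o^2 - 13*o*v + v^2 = (-7*o + v)*(-6*o + v)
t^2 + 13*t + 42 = (t + 6)*(t + 7)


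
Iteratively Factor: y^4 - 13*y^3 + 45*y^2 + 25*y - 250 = (y - 5)*(y^3 - 8*y^2 + 5*y + 50) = (y - 5)^2*(y^2 - 3*y - 10) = (y - 5)^3*(y + 2)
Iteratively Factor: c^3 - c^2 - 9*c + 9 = (c + 3)*(c^2 - 4*c + 3) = (c - 1)*(c + 3)*(c - 3)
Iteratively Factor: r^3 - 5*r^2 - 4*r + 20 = (r + 2)*(r^2 - 7*r + 10) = (r - 5)*(r + 2)*(r - 2)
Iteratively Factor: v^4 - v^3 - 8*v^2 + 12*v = (v + 3)*(v^3 - 4*v^2 + 4*v) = (v - 2)*(v + 3)*(v^2 - 2*v) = v*(v - 2)*(v + 3)*(v - 2)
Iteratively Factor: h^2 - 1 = (h + 1)*(h - 1)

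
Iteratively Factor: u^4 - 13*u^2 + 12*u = (u - 1)*(u^3 + u^2 - 12*u) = (u - 1)*(u + 4)*(u^2 - 3*u) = (u - 3)*(u - 1)*(u + 4)*(u)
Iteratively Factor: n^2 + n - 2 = (n + 2)*(n - 1)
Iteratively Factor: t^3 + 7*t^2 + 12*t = (t + 3)*(t^2 + 4*t) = (t + 3)*(t + 4)*(t)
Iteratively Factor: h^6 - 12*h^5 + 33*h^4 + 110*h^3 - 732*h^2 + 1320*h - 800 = (h - 2)*(h^5 - 10*h^4 + 13*h^3 + 136*h^2 - 460*h + 400) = (h - 2)^2*(h^4 - 8*h^3 - 3*h^2 + 130*h - 200) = (h - 2)^3*(h^3 - 6*h^2 - 15*h + 100) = (h - 5)*(h - 2)^3*(h^2 - h - 20) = (h - 5)^2*(h - 2)^3*(h + 4)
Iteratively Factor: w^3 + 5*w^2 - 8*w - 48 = (w - 3)*(w^2 + 8*w + 16) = (w - 3)*(w + 4)*(w + 4)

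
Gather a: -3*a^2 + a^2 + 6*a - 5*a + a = -2*a^2 + 2*a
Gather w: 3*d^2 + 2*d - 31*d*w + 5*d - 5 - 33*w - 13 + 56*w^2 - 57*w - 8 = 3*d^2 + 7*d + 56*w^2 + w*(-31*d - 90) - 26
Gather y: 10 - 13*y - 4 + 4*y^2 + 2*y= 4*y^2 - 11*y + 6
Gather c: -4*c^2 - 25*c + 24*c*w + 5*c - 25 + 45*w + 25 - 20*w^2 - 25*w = -4*c^2 + c*(24*w - 20) - 20*w^2 + 20*w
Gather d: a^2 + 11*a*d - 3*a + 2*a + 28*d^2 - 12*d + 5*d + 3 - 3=a^2 - a + 28*d^2 + d*(11*a - 7)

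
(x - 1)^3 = x^3 - 3*x^2 + 3*x - 1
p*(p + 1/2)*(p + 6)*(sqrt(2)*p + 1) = sqrt(2)*p^4 + p^3 + 13*sqrt(2)*p^3/2 + 3*sqrt(2)*p^2 + 13*p^2/2 + 3*p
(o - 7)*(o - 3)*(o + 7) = o^3 - 3*o^2 - 49*o + 147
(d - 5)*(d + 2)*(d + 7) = d^3 + 4*d^2 - 31*d - 70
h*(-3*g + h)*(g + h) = -3*g^2*h - 2*g*h^2 + h^3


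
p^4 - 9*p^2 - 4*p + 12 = (p - 3)*(p - 1)*(p + 2)^2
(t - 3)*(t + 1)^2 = t^3 - t^2 - 5*t - 3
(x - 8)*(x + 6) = x^2 - 2*x - 48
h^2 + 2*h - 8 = (h - 2)*(h + 4)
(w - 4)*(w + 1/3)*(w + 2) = w^3 - 5*w^2/3 - 26*w/3 - 8/3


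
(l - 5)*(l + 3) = l^2 - 2*l - 15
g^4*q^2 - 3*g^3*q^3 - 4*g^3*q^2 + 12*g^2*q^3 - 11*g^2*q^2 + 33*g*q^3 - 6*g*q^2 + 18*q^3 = (g - 6)*(g - 3*q)*(g*q + q)^2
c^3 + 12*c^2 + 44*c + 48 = (c + 2)*(c + 4)*(c + 6)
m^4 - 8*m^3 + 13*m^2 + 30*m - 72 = (m - 4)*(m - 3)^2*(m + 2)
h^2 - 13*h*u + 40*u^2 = (h - 8*u)*(h - 5*u)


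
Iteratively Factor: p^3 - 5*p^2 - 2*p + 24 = (p - 4)*(p^2 - p - 6) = (p - 4)*(p + 2)*(p - 3)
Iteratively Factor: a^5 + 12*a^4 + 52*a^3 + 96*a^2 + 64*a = (a + 4)*(a^4 + 8*a^3 + 20*a^2 + 16*a) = (a + 4)^2*(a^3 + 4*a^2 + 4*a) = (a + 2)*(a + 4)^2*(a^2 + 2*a) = (a + 2)^2*(a + 4)^2*(a)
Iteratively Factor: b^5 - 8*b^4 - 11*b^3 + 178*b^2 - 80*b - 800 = (b + 4)*(b^4 - 12*b^3 + 37*b^2 + 30*b - 200) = (b - 5)*(b + 4)*(b^3 - 7*b^2 + 2*b + 40) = (b - 5)*(b + 2)*(b + 4)*(b^2 - 9*b + 20) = (b - 5)*(b - 4)*(b + 2)*(b + 4)*(b - 5)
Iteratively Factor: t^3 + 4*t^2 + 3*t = (t + 3)*(t^2 + t) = (t + 1)*(t + 3)*(t)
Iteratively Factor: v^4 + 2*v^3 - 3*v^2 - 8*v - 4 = (v - 2)*(v^3 + 4*v^2 + 5*v + 2) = (v - 2)*(v + 2)*(v^2 + 2*v + 1) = (v - 2)*(v + 1)*(v + 2)*(v + 1)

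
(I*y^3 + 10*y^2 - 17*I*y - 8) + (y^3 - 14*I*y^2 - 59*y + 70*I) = y^3 + I*y^3 + 10*y^2 - 14*I*y^2 - 59*y - 17*I*y - 8 + 70*I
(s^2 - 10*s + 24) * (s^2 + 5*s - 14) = s^4 - 5*s^3 - 40*s^2 + 260*s - 336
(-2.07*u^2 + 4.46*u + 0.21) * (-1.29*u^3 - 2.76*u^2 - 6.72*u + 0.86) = 2.6703*u^5 - 0.0402000000000013*u^4 + 1.3299*u^3 - 32.331*u^2 + 2.4244*u + 0.1806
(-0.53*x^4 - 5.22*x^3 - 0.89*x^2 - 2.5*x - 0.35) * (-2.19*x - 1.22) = 1.1607*x^5 + 12.0784*x^4 + 8.3175*x^3 + 6.5608*x^2 + 3.8165*x + 0.427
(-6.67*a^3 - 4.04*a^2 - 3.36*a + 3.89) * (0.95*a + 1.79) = -6.3365*a^4 - 15.7773*a^3 - 10.4236*a^2 - 2.3189*a + 6.9631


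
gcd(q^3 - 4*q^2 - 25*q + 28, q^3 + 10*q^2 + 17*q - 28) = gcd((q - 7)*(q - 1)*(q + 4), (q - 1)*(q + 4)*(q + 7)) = q^2 + 3*q - 4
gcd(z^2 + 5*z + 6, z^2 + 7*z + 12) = z + 3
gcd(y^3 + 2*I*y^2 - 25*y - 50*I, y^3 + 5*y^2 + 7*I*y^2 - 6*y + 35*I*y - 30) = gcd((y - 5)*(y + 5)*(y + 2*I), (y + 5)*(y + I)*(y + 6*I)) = y + 5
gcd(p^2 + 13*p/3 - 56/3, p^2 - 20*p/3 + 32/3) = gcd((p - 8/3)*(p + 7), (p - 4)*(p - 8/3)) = p - 8/3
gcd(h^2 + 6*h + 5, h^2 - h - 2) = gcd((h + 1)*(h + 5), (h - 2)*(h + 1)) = h + 1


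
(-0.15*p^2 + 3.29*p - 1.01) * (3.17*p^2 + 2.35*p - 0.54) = -0.4755*p^4 + 10.0768*p^3 + 4.6108*p^2 - 4.1501*p + 0.5454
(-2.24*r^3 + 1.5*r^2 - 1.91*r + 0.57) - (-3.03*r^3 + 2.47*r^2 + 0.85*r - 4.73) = 0.79*r^3 - 0.97*r^2 - 2.76*r + 5.3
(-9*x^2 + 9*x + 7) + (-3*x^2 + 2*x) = -12*x^2 + 11*x + 7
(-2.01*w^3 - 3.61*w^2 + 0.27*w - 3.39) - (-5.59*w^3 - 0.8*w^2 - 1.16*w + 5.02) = 3.58*w^3 - 2.81*w^2 + 1.43*w - 8.41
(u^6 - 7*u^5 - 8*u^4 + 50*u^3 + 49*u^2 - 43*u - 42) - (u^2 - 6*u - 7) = u^6 - 7*u^5 - 8*u^4 + 50*u^3 + 48*u^2 - 37*u - 35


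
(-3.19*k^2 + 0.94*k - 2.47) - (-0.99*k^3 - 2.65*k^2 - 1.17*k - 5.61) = 0.99*k^3 - 0.54*k^2 + 2.11*k + 3.14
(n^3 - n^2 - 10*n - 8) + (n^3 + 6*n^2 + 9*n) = 2*n^3 + 5*n^2 - n - 8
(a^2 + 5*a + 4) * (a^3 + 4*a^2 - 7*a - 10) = a^5 + 9*a^4 + 17*a^3 - 29*a^2 - 78*a - 40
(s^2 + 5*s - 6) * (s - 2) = s^3 + 3*s^2 - 16*s + 12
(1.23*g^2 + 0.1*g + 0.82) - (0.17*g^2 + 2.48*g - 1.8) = 1.06*g^2 - 2.38*g + 2.62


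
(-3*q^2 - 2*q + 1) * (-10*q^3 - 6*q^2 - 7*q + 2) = 30*q^5 + 38*q^4 + 23*q^3 + 2*q^2 - 11*q + 2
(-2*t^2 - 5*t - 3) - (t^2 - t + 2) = -3*t^2 - 4*t - 5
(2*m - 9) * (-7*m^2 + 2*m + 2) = -14*m^3 + 67*m^2 - 14*m - 18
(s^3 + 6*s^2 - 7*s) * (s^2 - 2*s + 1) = s^5 + 4*s^4 - 18*s^3 + 20*s^2 - 7*s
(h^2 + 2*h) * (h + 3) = h^3 + 5*h^2 + 6*h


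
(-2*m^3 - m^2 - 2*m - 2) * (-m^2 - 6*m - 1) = 2*m^5 + 13*m^4 + 10*m^3 + 15*m^2 + 14*m + 2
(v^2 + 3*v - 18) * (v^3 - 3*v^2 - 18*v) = v^5 - 45*v^3 + 324*v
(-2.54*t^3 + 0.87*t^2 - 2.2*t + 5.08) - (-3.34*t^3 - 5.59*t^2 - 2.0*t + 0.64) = 0.8*t^3 + 6.46*t^2 - 0.2*t + 4.44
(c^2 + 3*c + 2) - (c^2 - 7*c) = 10*c + 2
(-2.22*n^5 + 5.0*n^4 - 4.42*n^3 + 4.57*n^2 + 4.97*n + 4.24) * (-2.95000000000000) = 6.549*n^5 - 14.75*n^4 + 13.039*n^3 - 13.4815*n^2 - 14.6615*n - 12.508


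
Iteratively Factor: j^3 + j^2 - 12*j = (j + 4)*(j^2 - 3*j) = (j - 3)*(j + 4)*(j)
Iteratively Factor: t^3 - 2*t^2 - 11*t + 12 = (t - 1)*(t^2 - t - 12) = (t - 4)*(t - 1)*(t + 3)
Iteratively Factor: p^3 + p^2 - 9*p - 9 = (p + 1)*(p^2 - 9) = (p - 3)*(p + 1)*(p + 3)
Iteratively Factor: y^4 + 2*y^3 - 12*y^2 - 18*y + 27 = (y + 3)*(y^3 - y^2 - 9*y + 9) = (y + 3)^2*(y^2 - 4*y + 3) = (y - 1)*(y + 3)^2*(y - 3)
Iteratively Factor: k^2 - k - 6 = (k - 3)*(k + 2)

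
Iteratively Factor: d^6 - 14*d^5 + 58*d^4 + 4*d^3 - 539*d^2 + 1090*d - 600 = (d - 1)*(d^5 - 13*d^4 + 45*d^3 + 49*d^2 - 490*d + 600) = (d - 5)*(d - 1)*(d^4 - 8*d^3 + 5*d^2 + 74*d - 120) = (d - 5)*(d - 4)*(d - 1)*(d^3 - 4*d^2 - 11*d + 30) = (d - 5)*(d - 4)*(d - 2)*(d - 1)*(d^2 - 2*d - 15) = (d - 5)^2*(d - 4)*(d - 2)*(d - 1)*(d + 3)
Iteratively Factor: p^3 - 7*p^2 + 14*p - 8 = (p - 2)*(p^2 - 5*p + 4) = (p - 4)*(p - 2)*(p - 1)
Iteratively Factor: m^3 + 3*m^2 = (m)*(m^2 + 3*m) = m*(m + 3)*(m)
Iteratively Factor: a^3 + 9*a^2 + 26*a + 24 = (a + 2)*(a^2 + 7*a + 12) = (a + 2)*(a + 3)*(a + 4)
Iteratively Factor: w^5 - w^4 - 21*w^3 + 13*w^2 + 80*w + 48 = (w + 4)*(w^4 - 5*w^3 - w^2 + 17*w + 12) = (w + 1)*(w + 4)*(w^3 - 6*w^2 + 5*w + 12) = (w - 3)*(w + 1)*(w + 4)*(w^2 - 3*w - 4) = (w - 4)*(w - 3)*(w + 1)*(w + 4)*(w + 1)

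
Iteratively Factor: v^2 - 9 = (v + 3)*(v - 3)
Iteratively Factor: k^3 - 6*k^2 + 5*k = (k - 1)*(k^2 - 5*k) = k*(k - 1)*(k - 5)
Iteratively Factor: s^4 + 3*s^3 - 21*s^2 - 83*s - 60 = (s - 5)*(s^3 + 8*s^2 + 19*s + 12) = (s - 5)*(s + 3)*(s^2 + 5*s + 4) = (s - 5)*(s + 1)*(s + 3)*(s + 4)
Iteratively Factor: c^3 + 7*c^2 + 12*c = (c + 4)*(c^2 + 3*c) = (c + 3)*(c + 4)*(c)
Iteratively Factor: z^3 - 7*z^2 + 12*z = (z - 3)*(z^2 - 4*z) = (z - 4)*(z - 3)*(z)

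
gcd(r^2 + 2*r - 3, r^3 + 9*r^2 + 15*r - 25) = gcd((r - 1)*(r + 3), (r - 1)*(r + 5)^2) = r - 1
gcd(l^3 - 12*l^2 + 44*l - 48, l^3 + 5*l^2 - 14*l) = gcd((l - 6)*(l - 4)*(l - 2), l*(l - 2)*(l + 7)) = l - 2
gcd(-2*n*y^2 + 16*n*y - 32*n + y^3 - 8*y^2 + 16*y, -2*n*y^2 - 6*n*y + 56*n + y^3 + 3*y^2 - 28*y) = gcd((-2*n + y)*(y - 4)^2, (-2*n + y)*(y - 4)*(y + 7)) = -2*n*y + 8*n + y^2 - 4*y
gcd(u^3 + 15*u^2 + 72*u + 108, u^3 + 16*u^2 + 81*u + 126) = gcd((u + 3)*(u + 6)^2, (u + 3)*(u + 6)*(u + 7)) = u^2 + 9*u + 18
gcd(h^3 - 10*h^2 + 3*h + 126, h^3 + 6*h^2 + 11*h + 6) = h + 3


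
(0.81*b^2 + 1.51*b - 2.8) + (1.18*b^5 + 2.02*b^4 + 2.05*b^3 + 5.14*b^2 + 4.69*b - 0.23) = 1.18*b^5 + 2.02*b^4 + 2.05*b^3 + 5.95*b^2 + 6.2*b - 3.03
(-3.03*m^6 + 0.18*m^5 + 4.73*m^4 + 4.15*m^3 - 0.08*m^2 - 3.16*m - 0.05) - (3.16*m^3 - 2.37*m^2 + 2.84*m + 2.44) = -3.03*m^6 + 0.18*m^5 + 4.73*m^4 + 0.99*m^3 + 2.29*m^2 - 6.0*m - 2.49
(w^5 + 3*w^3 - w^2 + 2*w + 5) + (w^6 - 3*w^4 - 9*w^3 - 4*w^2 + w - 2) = w^6 + w^5 - 3*w^4 - 6*w^3 - 5*w^2 + 3*w + 3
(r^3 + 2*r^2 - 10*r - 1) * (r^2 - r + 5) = r^5 + r^4 - 7*r^3 + 19*r^2 - 49*r - 5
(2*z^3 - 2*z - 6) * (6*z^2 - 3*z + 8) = 12*z^5 - 6*z^4 + 4*z^3 - 30*z^2 + 2*z - 48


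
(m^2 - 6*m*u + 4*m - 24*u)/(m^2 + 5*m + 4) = (m - 6*u)/(m + 1)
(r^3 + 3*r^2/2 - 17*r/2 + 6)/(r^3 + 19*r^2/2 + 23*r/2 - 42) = (r - 1)/(r + 7)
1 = 1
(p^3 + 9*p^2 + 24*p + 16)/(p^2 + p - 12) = (p^2 + 5*p + 4)/(p - 3)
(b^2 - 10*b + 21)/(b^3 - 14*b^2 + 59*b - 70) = (b - 3)/(b^2 - 7*b + 10)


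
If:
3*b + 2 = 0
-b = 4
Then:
No Solution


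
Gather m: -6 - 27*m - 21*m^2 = -21*m^2 - 27*m - 6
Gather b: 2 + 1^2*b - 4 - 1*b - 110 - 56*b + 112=-56*b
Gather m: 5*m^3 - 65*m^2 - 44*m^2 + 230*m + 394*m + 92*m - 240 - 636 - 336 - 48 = 5*m^3 - 109*m^2 + 716*m - 1260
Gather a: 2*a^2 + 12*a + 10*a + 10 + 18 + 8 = 2*a^2 + 22*a + 36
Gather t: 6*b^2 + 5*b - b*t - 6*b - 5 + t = 6*b^2 - b + t*(1 - b) - 5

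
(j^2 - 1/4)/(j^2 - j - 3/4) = (2*j - 1)/(2*j - 3)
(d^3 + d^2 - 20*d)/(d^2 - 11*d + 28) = d*(d + 5)/(d - 7)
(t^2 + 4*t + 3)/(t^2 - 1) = (t + 3)/(t - 1)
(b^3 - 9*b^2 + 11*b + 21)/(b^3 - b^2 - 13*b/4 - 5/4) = 4*(b^2 - 10*b + 21)/(4*b^2 - 8*b - 5)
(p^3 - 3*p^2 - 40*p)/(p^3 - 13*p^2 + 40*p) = (p + 5)/(p - 5)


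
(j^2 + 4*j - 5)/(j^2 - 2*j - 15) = (-j^2 - 4*j + 5)/(-j^2 + 2*j + 15)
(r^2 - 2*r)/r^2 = (r - 2)/r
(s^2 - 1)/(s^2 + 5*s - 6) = (s + 1)/(s + 6)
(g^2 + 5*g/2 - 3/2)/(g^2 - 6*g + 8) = (2*g^2 + 5*g - 3)/(2*(g^2 - 6*g + 8))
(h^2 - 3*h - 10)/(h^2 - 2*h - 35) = (-h^2 + 3*h + 10)/(-h^2 + 2*h + 35)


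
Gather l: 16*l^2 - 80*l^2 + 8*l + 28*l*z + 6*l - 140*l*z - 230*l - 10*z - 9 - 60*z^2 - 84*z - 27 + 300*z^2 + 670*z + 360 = -64*l^2 + l*(-112*z - 216) + 240*z^2 + 576*z + 324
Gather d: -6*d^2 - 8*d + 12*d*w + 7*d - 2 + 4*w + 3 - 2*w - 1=-6*d^2 + d*(12*w - 1) + 2*w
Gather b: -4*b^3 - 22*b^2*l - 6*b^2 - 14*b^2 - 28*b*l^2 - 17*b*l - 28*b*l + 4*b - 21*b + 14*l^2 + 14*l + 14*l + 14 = -4*b^3 + b^2*(-22*l - 20) + b*(-28*l^2 - 45*l - 17) + 14*l^2 + 28*l + 14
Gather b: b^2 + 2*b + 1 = b^2 + 2*b + 1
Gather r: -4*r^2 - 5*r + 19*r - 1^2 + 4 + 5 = -4*r^2 + 14*r + 8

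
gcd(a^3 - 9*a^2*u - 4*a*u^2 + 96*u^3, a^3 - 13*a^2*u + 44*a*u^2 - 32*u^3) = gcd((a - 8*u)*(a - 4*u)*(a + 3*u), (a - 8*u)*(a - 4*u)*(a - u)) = a^2 - 12*a*u + 32*u^2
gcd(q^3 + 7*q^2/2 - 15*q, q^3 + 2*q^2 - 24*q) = q^2 + 6*q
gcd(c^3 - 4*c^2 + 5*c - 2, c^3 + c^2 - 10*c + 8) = c^2 - 3*c + 2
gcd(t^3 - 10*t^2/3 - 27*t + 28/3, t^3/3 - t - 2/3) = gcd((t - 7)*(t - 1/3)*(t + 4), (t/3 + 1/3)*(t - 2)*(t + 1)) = 1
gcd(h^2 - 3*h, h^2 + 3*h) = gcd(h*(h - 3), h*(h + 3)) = h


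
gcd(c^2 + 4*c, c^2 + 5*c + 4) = c + 4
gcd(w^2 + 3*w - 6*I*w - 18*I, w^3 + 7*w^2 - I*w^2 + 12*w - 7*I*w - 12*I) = w + 3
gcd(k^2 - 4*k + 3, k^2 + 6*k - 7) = k - 1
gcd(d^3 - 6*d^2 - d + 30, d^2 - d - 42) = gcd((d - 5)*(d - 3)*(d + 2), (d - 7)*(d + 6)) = 1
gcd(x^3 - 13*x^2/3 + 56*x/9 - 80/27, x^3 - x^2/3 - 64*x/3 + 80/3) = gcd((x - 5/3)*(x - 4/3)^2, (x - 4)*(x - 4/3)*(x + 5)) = x - 4/3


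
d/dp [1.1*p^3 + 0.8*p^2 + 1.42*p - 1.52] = 3.3*p^2 + 1.6*p + 1.42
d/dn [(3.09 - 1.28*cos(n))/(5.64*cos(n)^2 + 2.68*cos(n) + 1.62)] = (-7.2192*cos(n)^2 + 34.8552*cos(n) + 10.3548)*sin(n)/(31.8096*cos(n)^4 + 30.2304*cos(n)^3 + 25.456*cos(n)^2 + 8.6832*cos(n) + 2.6244)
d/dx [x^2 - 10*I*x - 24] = 2*x - 10*I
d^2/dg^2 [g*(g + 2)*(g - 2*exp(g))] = -2*g^2*exp(g) - 12*g*exp(g) + 6*g - 12*exp(g) + 4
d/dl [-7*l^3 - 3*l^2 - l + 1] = -21*l^2 - 6*l - 1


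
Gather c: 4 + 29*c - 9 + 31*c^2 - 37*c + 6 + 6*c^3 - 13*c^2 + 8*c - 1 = 6*c^3 + 18*c^2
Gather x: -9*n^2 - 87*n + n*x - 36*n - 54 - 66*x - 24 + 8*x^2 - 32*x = -9*n^2 - 123*n + 8*x^2 + x*(n - 98) - 78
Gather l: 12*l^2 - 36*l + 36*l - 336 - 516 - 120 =12*l^2 - 972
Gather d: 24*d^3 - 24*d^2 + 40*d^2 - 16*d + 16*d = 24*d^3 + 16*d^2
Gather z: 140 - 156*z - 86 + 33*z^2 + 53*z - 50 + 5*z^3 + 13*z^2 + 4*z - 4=5*z^3 + 46*z^2 - 99*z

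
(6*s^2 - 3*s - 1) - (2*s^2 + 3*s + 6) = 4*s^2 - 6*s - 7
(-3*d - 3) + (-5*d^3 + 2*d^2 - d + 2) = -5*d^3 + 2*d^2 - 4*d - 1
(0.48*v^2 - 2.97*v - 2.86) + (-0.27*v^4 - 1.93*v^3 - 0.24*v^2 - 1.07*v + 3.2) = -0.27*v^4 - 1.93*v^3 + 0.24*v^2 - 4.04*v + 0.34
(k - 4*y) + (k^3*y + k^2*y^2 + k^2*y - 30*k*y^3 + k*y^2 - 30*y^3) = k^3*y + k^2*y^2 + k^2*y - 30*k*y^3 + k*y^2 + k - 30*y^3 - 4*y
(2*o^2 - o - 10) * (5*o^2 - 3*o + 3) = 10*o^4 - 11*o^3 - 41*o^2 + 27*o - 30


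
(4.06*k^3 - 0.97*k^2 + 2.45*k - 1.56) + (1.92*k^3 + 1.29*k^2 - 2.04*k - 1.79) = 5.98*k^3 + 0.32*k^2 + 0.41*k - 3.35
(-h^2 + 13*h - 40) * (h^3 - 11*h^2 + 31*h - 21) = -h^5 + 24*h^4 - 214*h^3 + 864*h^2 - 1513*h + 840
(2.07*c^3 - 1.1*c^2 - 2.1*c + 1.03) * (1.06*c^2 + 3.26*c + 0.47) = 2.1942*c^5 + 5.5822*c^4 - 4.8391*c^3 - 6.2712*c^2 + 2.3708*c + 0.4841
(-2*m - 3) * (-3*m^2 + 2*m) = 6*m^3 + 5*m^2 - 6*m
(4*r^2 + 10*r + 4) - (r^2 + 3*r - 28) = 3*r^2 + 7*r + 32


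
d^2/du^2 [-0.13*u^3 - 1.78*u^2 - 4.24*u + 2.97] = -0.78*u - 3.56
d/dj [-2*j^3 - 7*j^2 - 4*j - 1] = -6*j^2 - 14*j - 4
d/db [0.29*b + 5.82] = 0.290000000000000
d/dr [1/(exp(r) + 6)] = -exp(r)/(exp(r) + 6)^2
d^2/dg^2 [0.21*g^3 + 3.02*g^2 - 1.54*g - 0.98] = 1.26*g + 6.04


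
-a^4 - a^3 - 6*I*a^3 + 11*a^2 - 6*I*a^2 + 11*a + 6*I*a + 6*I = (a + 2*I)*(a + 3*I)*(-I*a + 1)*(-I*a - I)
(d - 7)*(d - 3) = d^2 - 10*d + 21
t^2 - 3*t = t*(t - 3)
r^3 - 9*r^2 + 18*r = r*(r - 6)*(r - 3)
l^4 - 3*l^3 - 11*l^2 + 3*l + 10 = (l - 5)*(l - 1)*(l + 1)*(l + 2)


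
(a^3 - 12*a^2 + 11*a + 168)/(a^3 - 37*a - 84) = (a - 8)/(a + 4)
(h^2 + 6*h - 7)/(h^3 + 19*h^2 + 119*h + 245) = (h - 1)/(h^2 + 12*h + 35)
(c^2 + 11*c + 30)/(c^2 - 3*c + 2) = (c^2 + 11*c + 30)/(c^2 - 3*c + 2)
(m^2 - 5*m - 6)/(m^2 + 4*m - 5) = (m^2 - 5*m - 6)/(m^2 + 4*m - 5)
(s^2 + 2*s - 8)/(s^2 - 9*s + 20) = (s^2 + 2*s - 8)/(s^2 - 9*s + 20)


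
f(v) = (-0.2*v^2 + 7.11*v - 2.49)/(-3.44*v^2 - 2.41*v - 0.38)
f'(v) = (7.11 - 0.4*v)/(-3.44*v^2 - 2.41*v - 0.38) + (6.88*v + 2.41)*(-0.2*v^2 + 7.11*v - 2.49)/(-3.44*v^2 - 2.41*v - 0.38)^2 = (24.9404*v^2 - 16.9792*v - 8.7027)/(11.8336*v^4 + 16.5808*v^3 + 8.4225*v^2 + 1.8316*v + 0.1444)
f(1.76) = -0.62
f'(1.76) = 0.17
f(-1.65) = 2.56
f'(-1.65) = 2.62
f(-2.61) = 1.28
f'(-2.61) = 0.67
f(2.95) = -0.45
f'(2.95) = 0.11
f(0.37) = -0.07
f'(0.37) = -3.81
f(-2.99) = 1.07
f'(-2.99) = 0.46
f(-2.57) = 1.31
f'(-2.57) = 0.70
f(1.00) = -0.71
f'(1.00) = -0.02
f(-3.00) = 1.06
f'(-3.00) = 0.46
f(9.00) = -0.15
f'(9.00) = 0.02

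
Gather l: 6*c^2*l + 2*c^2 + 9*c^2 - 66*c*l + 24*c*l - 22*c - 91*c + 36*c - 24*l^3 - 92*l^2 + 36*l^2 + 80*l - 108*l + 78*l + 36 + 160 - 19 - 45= 11*c^2 - 77*c - 24*l^3 - 56*l^2 + l*(6*c^2 - 42*c + 50) + 132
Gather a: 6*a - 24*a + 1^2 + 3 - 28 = -18*a - 24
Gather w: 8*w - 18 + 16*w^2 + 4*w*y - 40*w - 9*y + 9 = 16*w^2 + w*(4*y - 32) - 9*y - 9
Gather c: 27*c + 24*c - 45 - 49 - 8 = 51*c - 102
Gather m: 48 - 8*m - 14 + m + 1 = 35 - 7*m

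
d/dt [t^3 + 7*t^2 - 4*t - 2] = 3*t^2 + 14*t - 4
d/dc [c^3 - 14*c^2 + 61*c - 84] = 3*c^2 - 28*c + 61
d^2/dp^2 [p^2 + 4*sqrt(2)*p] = 2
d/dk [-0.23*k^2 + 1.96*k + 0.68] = 1.96 - 0.46*k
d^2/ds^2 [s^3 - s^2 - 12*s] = 6*s - 2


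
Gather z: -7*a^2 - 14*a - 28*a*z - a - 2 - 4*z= -7*a^2 - 15*a + z*(-28*a - 4) - 2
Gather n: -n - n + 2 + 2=4 - 2*n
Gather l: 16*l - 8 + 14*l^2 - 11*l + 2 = 14*l^2 + 5*l - 6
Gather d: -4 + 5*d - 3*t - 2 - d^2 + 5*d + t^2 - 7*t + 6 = -d^2 + 10*d + t^2 - 10*t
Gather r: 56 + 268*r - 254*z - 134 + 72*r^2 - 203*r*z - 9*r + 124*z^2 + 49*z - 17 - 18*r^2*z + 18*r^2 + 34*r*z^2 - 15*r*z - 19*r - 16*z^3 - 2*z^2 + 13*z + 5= r^2*(90 - 18*z) + r*(34*z^2 - 218*z + 240) - 16*z^3 + 122*z^2 - 192*z - 90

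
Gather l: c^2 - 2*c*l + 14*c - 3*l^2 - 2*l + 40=c^2 + 14*c - 3*l^2 + l*(-2*c - 2) + 40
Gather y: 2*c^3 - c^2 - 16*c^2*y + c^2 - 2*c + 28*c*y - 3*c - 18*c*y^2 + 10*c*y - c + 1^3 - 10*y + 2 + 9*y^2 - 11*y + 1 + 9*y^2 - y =2*c^3 - 6*c + y^2*(18 - 18*c) + y*(-16*c^2 + 38*c - 22) + 4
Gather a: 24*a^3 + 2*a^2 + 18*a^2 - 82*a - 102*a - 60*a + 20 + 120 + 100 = 24*a^3 + 20*a^2 - 244*a + 240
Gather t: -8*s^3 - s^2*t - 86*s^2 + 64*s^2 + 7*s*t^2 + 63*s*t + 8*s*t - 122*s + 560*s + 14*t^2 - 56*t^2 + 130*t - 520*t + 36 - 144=-8*s^3 - 22*s^2 + 438*s + t^2*(7*s - 42) + t*(-s^2 + 71*s - 390) - 108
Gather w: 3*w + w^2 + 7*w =w^2 + 10*w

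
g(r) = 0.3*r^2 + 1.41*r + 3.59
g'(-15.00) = -7.59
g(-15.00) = 49.94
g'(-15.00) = -7.59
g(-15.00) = 49.94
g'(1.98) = 2.60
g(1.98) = 7.56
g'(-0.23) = 1.27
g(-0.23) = 3.28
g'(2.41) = 2.86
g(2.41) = 8.73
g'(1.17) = 2.11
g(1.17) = 5.65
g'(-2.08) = 0.16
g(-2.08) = 1.96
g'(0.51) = 1.72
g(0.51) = 4.39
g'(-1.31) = 0.62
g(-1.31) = 2.26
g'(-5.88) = -2.12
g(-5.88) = 5.67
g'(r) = 0.6*r + 1.41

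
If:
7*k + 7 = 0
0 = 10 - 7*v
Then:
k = -1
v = 10/7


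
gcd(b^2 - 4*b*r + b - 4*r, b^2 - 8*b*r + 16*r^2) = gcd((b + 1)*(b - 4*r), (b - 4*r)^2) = -b + 4*r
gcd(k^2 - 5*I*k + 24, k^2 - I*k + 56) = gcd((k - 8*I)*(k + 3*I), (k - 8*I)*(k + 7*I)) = k - 8*I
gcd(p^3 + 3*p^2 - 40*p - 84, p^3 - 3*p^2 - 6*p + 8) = p + 2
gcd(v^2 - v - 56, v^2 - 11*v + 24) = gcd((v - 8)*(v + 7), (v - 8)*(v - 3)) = v - 8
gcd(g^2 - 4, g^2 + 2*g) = g + 2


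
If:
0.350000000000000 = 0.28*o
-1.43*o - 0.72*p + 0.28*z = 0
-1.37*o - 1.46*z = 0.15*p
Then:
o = 1.25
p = -2.83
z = -0.88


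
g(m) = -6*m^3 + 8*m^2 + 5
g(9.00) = -3721.00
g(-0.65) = 10.03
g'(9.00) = -1314.00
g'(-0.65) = -18.00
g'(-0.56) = -14.60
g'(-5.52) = -636.79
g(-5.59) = 1303.05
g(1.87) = -6.26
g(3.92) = -233.49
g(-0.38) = 6.48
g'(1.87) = -33.02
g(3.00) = -85.00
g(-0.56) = 8.56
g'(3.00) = -114.00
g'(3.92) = -213.88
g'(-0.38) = -8.68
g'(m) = -18*m^2 + 16*m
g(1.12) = 6.61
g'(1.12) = -4.66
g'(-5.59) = -651.91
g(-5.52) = 1257.94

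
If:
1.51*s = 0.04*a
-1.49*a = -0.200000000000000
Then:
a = 0.13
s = 0.00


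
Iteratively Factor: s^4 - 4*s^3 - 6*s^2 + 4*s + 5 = (s - 1)*(s^3 - 3*s^2 - 9*s - 5) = (s - 1)*(s + 1)*(s^2 - 4*s - 5) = (s - 5)*(s - 1)*(s + 1)*(s + 1)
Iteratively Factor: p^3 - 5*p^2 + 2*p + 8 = (p - 4)*(p^2 - p - 2) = (p - 4)*(p - 2)*(p + 1)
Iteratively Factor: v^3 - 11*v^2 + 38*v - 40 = (v - 4)*(v^2 - 7*v + 10) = (v - 5)*(v - 4)*(v - 2)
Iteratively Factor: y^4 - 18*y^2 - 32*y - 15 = (y + 1)*(y^3 - y^2 - 17*y - 15) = (y + 1)^2*(y^2 - 2*y - 15) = (y + 1)^2*(y + 3)*(y - 5)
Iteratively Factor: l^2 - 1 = (l - 1)*(l + 1)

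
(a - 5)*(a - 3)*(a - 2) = a^3 - 10*a^2 + 31*a - 30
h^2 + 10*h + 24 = (h + 4)*(h + 6)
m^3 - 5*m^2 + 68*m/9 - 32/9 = (m - 8/3)*(m - 4/3)*(m - 1)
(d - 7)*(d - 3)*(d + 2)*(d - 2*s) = d^4 - 2*d^3*s - 8*d^3 + 16*d^2*s + d^2 - 2*d*s + 42*d - 84*s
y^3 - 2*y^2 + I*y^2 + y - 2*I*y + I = (y - 1)^2*(y + I)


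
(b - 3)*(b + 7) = b^2 + 4*b - 21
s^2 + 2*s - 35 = (s - 5)*(s + 7)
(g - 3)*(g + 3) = g^2 - 9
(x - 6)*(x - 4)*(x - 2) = x^3 - 12*x^2 + 44*x - 48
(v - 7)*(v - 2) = v^2 - 9*v + 14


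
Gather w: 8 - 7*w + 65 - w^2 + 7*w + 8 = 81 - w^2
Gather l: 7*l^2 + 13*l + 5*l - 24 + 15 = 7*l^2 + 18*l - 9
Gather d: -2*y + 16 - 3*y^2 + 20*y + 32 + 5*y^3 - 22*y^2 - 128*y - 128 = 5*y^3 - 25*y^2 - 110*y - 80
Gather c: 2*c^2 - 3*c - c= 2*c^2 - 4*c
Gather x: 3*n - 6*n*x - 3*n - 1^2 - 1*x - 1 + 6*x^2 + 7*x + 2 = 6*x^2 + x*(6 - 6*n)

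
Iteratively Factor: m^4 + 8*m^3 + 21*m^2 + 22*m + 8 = (m + 1)*(m^3 + 7*m^2 + 14*m + 8) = (m + 1)*(m + 4)*(m^2 + 3*m + 2) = (m + 1)^2*(m + 4)*(m + 2)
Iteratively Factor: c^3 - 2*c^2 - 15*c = (c + 3)*(c^2 - 5*c) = (c - 5)*(c + 3)*(c)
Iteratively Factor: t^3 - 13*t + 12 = (t - 1)*(t^2 + t - 12) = (t - 3)*(t - 1)*(t + 4)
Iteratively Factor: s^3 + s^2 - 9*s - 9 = (s - 3)*(s^2 + 4*s + 3) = (s - 3)*(s + 3)*(s + 1)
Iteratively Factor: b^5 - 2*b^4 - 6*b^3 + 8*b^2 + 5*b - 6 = (b - 1)*(b^4 - b^3 - 7*b^2 + b + 6) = (b - 1)*(b + 1)*(b^3 - 2*b^2 - 5*b + 6) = (b - 3)*(b - 1)*(b + 1)*(b^2 + b - 2) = (b - 3)*(b - 1)*(b + 1)*(b + 2)*(b - 1)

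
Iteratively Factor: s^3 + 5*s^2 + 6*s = (s + 3)*(s^2 + 2*s) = s*(s + 3)*(s + 2)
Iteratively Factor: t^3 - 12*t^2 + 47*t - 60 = (t - 4)*(t^2 - 8*t + 15) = (t - 4)*(t - 3)*(t - 5)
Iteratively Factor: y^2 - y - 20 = (y + 4)*(y - 5)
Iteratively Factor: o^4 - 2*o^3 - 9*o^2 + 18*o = (o + 3)*(o^3 - 5*o^2 + 6*o) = o*(o + 3)*(o^2 - 5*o + 6) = o*(o - 3)*(o + 3)*(o - 2)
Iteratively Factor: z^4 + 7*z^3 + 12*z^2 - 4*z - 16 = (z + 4)*(z^3 + 3*z^2 - 4) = (z - 1)*(z + 4)*(z^2 + 4*z + 4) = (z - 1)*(z + 2)*(z + 4)*(z + 2)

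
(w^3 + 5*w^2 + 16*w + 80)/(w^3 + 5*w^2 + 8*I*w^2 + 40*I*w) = (w^2 + 16)/(w*(w + 8*I))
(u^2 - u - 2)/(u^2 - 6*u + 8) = (u + 1)/(u - 4)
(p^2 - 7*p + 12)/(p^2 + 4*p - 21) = (p - 4)/(p + 7)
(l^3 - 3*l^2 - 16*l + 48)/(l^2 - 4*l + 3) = (l^2 - 16)/(l - 1)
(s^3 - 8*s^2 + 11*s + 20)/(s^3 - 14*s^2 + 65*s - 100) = (s + 1)/(s - 5)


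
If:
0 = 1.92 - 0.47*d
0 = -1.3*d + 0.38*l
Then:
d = 4.09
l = 13.98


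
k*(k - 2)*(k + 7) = k^3 + 5*k^2 - 14*k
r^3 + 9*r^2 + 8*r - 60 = (r - 2)*(r + 5)*(r + 6)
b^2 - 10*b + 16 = (b - 8)*(b - 2)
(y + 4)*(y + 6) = y^2 + 10*y + 24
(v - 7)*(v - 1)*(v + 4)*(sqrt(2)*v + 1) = sqrt(2)*v^4 - 4*sqrt(2)*v^3 + v^3 - 25*sqrt(2)*v^2 - 4*v^2 - 25*v + 28*sqrt(2)*v + 28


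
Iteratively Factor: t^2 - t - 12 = (t + 3)*(t - 4)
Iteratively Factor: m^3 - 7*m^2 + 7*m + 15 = (m - 3)*(m^2 - 4*m - 5) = (m - 5)*(m - 3)*(m + 1)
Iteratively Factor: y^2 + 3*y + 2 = (y + 1)*(y + 2)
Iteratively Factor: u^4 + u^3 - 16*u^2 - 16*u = (u - 4)*(u^3 + 5*u^2 + 4*u) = (u - 4)*(u + 4)*(u^2 + u) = u*(u - 4)*(u + 4)*(u + 1)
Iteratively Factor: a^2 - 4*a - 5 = (a - 5)*(a + 1)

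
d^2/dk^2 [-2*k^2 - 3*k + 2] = -4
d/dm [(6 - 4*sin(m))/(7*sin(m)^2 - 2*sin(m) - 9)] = 4*(7*sin(m)^2 - 21*sin(m) + 12)*cos(m)/((sin(m) + 1)^2*(7*sin(m) - 9)^2)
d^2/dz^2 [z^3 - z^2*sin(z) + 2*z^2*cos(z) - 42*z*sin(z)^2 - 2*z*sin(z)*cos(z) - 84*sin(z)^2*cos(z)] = z^2*sin(z) - 2*z^2*cos(z) - 8*z*sin(z) + 4*z*sin(2*z) - 4*z*cos(z) - 84*z*cos(2*z) + 6*z - 2*sin(z) - 84*sin(2*z) + 25*cos(z) - 4*cos(2*z) - 189*cos(3*z)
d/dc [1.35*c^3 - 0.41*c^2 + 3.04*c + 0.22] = 4.05*c^2 - 0.82*c + 3.04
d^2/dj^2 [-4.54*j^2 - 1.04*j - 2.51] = -9.08000000000000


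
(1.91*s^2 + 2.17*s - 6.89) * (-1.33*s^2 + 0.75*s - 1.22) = -2.5403*s^4 - 1.4536*s^3 + 8.461*s^2 - 7.8149*s + 8.4058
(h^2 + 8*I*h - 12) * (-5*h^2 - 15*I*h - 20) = -5*h^4 - 55*I*h^3 + 160*h^2 + 20*I*h + 240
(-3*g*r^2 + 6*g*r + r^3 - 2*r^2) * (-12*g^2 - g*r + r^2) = 36*g^3*r^2 - 72*g^3*r - 9*g^2*r^3 + 18*g^2*r^2 - 4*g*r^4 + 8*g*r^3 + r^5 - 2*r^4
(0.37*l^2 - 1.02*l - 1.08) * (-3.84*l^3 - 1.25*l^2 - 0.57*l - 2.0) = -1.4208*l^5 + 3.4543*l^4 + 5.2113*l^3 + 1.1914*l^2 + 2.6556*l + 2.16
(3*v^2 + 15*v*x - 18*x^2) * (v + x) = 3*v^3 + 18*v^2*x - 3*v*x^2 - 18*x^3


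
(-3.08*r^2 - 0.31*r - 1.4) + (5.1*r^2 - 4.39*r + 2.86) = 2.02*r^2 - 4.7*r + 1.46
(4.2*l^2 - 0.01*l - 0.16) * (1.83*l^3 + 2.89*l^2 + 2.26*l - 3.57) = 7.686*l^5 + 12.1197*l^4 + 9.1703*l^3 - 15.479*l^2 - 0.3259*l + 0.5712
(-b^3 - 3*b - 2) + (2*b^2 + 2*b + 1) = -b^3 + 2*b^2 - b - 1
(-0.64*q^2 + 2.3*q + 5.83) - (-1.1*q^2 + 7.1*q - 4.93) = 0.46*q^2 - 4.8*q + 10.76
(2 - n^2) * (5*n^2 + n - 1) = -5*n^4 - n^3 + 11*n^2 + 2*n - 2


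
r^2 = r^2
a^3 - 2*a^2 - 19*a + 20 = (a - 5)*(a - 1)*(a + 4)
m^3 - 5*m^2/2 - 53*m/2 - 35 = (m - 7)*(m + 2)*(m + 5/2)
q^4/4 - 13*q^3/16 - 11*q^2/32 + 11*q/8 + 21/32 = (q/2 + 1/4)*(q/2 + 1/2)*(q - 3)*(q - 7/4)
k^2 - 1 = (k - 1)*(k + 1)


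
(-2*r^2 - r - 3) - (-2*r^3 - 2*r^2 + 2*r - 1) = 2*r^3 - 3*r - 2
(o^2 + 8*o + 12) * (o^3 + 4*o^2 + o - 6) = o^5 + 12*o^4 + 45*o^3 + 50*o^2 - 36*o - 72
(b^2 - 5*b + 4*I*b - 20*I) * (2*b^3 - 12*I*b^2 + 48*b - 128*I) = 2*b^5 - 10*b^4 - 4*I*b^4 + 96*b^3 + 20*I*b^3 - 480*b^2 + 64*I*b^2 + 512*b - 320*I*b - 2560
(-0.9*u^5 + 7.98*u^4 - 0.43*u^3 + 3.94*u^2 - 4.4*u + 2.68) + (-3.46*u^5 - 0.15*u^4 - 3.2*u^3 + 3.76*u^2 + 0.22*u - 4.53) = -4.36*u^5 + 7.83*u^4 - 3.63*u^3 + 7.7*u^2 - 4.18*u - 1.85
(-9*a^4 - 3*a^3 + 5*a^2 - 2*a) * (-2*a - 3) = 18*a^5 + 33*a^4 - a^3 - 11*a^2 + 6*a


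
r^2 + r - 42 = (r - 6)*(r + 7)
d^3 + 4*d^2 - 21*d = d*(d - 3)*(d + 7)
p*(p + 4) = p^2 + 4*p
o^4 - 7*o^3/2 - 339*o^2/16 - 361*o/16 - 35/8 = (o - 7)*(o + 1/4)*(o + 5/4)*(o + 2)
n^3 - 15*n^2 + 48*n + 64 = (n - 8)^2*(n + 1)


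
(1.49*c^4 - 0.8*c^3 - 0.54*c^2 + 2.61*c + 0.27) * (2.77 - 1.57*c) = -2.3393*c^5 + 5.3833*c^4 - 1.3682*c^3 - 5.5935*c^2 + 6.8058*c + 0.7479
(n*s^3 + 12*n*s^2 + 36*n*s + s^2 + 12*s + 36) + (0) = n*s^3 + 12*n*s^2 + 36*n*s + s^2 + 12*s + 36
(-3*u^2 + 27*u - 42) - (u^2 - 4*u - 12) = -4*u^2 + 31*u - 30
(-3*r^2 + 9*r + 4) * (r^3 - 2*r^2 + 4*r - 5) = -3*r^5 + 15*r^4 - 26*r^3 + 43*r^2 - 29*r - 20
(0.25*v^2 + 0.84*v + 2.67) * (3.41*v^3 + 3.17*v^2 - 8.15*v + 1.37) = 0.8525*v^5 + 3.6569*v^4 + 9.73*v^3 + 1.9604*v^2 - 20.6097*v + 3.6579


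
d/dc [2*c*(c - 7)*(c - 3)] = 6*c^2 - 40*c + 42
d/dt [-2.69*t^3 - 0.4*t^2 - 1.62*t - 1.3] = -8.07*t^2 - 0.8*t - 1.62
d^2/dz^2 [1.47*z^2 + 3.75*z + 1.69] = 2.94000000000000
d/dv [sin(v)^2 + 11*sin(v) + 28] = (2*sin(v) + 11)*cos(v)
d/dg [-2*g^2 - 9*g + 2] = -4*g - 9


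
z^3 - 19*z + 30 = (z - 3)*(z - 2)*(z + 5)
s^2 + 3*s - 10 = (s - 2)*(s + 5)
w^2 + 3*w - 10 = (w - 2)*(w + 5)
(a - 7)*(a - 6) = a^2 - 13*a + 42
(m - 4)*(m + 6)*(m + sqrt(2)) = m^3 + sqrt(2)*m^2 + 2*m^2 - 24*m + 2*sqrt(2)*m - 24*sqrt(2)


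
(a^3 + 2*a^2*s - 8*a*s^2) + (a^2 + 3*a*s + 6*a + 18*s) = a^3 + 2*a^2*s + a^2 - 8*a*s^2 + 3*a*s + 6*a + 18*s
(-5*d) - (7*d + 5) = -12*d - 5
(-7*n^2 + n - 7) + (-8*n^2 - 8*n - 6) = -15*n^2 - 7*n - 13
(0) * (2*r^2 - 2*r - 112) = 0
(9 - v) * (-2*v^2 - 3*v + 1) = 2*v^3 - 15*v^2 - 28*v + 9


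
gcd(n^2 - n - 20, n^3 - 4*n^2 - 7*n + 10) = n - 5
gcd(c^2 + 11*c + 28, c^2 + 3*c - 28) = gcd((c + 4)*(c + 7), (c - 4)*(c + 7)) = c + 7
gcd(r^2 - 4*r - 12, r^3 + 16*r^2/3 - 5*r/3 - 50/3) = r + 2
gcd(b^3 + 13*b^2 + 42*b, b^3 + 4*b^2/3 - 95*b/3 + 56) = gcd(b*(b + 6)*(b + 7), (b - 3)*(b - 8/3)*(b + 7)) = b + 7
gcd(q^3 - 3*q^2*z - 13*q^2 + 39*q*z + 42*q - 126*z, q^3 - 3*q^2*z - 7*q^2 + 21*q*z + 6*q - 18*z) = -q^2 + 3*q*z + 6*q - 18*z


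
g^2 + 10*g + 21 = (g + 3)*(g + 7)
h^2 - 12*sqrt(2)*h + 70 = (h - 7*sqrt(2))*(h - 5*sqrt(2))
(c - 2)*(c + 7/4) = c^2 - c/4 - 7/2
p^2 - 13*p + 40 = (p - 8)*(p - 5)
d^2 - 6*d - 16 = (d - 8)*(d + 2)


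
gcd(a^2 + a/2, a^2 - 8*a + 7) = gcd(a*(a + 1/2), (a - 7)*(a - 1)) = 1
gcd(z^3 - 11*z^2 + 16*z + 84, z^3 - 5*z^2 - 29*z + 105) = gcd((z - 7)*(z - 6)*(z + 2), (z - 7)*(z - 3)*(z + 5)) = z - 7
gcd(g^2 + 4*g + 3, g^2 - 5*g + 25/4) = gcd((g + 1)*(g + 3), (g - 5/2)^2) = 1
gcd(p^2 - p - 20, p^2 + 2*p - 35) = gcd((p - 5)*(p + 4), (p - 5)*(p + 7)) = p - 5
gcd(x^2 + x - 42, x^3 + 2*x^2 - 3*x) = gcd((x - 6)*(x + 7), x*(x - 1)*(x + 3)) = 1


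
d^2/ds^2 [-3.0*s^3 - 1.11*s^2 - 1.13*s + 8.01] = -18.0*s - 2.22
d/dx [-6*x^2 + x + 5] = 1 - 12*x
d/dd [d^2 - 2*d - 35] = 2*d - 2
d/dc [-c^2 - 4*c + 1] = -2*c - 4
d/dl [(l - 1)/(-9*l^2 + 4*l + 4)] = (9*l^2 - 18*l + 8)/(81*l^4 - 72*l^3 - 56*l^2 + 32*l + 16)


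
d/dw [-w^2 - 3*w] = -2*w - 3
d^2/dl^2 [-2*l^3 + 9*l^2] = 18 - 12*l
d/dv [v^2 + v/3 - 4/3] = 2*v + 1/3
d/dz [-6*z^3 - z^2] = 2*z*(-9*z - 1)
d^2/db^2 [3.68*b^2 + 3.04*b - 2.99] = 7.36000000000000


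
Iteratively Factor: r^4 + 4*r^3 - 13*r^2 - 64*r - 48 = (r + 4)*(r^3 - 13*r - 12) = (r + 3)*(r + 4)*(r^2 - 3*r - 4) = (r + 1)*(r + 3)*(r + 4)*(r - 4)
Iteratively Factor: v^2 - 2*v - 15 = (v + 3)*(v - 5)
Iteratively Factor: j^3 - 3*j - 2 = (j + 1)*(j^2 - j - 2) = (j - 2)*(j + 1)*(j + 1)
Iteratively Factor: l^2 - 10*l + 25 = (l - 5)*(l - 5)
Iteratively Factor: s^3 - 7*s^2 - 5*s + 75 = (s + 3)*(s^2 - 10*s + 25) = (s - 5)*(s + 3)*(s - 5)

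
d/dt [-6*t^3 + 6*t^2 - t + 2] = -18*t^2 + 12*t - 1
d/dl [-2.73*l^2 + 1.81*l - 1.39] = 1.81 - 5.46*l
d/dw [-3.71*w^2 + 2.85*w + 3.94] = 2.85 - 7.42*w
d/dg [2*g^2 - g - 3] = 4*g - 1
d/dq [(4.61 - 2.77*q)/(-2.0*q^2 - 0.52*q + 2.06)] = (-5.54*q^2 + 18.44*q - 3.309)/(4.0*q^4 + 2.08*q^3 - 7.9696*q^2 - 2.1424*q + 4.2436)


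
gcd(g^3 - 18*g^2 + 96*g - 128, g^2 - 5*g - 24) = g - 8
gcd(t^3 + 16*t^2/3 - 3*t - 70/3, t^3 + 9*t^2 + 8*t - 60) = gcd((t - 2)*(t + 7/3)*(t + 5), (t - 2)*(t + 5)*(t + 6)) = t^2 + 3*t - 10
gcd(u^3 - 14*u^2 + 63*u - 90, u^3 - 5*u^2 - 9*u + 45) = u^2 - 8*u + 15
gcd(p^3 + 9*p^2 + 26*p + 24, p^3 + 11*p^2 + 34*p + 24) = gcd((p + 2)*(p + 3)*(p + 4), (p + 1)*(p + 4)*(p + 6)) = p + 4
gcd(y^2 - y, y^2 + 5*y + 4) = 1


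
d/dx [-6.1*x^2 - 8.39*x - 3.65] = -12.2*x - 8.39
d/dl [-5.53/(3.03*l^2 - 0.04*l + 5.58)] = (33.5118*l - 0.2212)/(3.03*l^2 - 0.04*l + 5.58)^2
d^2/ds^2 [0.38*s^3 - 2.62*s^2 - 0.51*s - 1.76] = 2.28*s - 5.24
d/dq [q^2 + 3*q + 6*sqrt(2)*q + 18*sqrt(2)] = 2*q + 3 + 6*sqrt(2)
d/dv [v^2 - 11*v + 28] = 2*v - 11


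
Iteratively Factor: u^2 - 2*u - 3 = (u - 3)*(u + 1)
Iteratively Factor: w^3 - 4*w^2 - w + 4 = (w - 1)*(w^2 - 3*w - 4) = (w - 4)*(w - 1)*(w + 1)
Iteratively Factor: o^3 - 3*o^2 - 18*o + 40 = (o - 2)*(o^2 - o - 20) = (o - 2)*(o + 4)*(o - 5)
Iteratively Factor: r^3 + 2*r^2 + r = (r + 1)*(r^2 + r) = r*(r + 1)*(r + 1)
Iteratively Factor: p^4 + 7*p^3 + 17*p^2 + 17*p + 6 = (p + 2)*(p^3 + 5*p^2 + 7*p + 3) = (p + 1)*(p + 2)*(p^2 + 4*p + 3) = (p + 1)*(p + 2)*(p + 3)*(p + 1)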